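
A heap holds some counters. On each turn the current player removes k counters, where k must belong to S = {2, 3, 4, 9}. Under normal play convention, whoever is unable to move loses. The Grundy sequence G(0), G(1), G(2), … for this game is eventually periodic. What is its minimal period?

G(0) = 0
G(1) = mex{} = 0
G(2) = mex{0} = 1
G(3) = mex{0,0} = 1
G(4) = mex{1,0,0} = 2
G(5) = mex{1,1,0} = 2
G(6) = mex{2,1,1} = 0
G(7) = mex{2,2,1} = 0
G(8) = mex{0,2,2} = 1
G(9) = mex{0,0,2,0} = 1
G(10) = mex{1,0,0,0} = 2
G(11) = mex{1,1,0,1} = 2
G(12) = mex{2,1,1,1} = 0
G(13) = mex{2,2,1,2} = 0
G(14) = mex{0,2,2,2} = 1
G(15) = mex{0,0,2,0} = 1
G(16) = mex{1,0,0,0} = 2
G(n+6) = G(n) holds for n = 0,…,8 (a full window of length max(S) = 9), so the sequence is purely periodic with period 6.

6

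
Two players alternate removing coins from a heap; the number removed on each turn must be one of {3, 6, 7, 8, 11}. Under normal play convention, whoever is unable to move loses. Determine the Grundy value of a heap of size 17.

n :  0  1  2  3  4  5  6  7  8  9 10 11 12 13 14 15 16 17
G :  0  0  0  1  1  1  2  2  2  3  3  3  4  4  0  0  0  1

1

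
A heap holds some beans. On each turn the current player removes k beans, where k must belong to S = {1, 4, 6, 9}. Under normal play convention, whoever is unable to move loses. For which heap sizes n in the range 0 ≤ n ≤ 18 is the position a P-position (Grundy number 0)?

G(0) = 0
G(1) = mex{0} = 1
G(2) = mex{1} = 0
G(3) = mex{0} = 1
G(4) = mex{1,0} = 2
G(5) = mex{2,1} = 0
G(6) = mex{0,0,0} = 1
G(7) = mex{1,1,1} = 0
G(8) = mex{0,2,0} = 1
G(9) = mex{1,0,1,0} = 2
G(10) = mex{2,1,2,1} = 0
G(11) = mex{0,0,0,0} = 1
G(12) = mex{1,1,1,1} = 0
G(13) = mex{0,2,0,2} = 1
G(14) = mex{1,0,1,0} = 2
G(15) = mex{2,1,2,1} = 0
G(16) = mex{0,0,0,0} = 1
G(17) = mex{1,1,1,1} = 0
G(18) = mex{0,2,0,2} = 1
P-positions are exactly the n with G(n) = 0.

0, 2, 5, 7, 10, 12, 15, 17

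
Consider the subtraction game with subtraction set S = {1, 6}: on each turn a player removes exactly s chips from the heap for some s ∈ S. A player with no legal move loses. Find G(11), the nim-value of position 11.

0

G(0) = 0
G(1) = mex{0} = 1
G(2) = mex{1} = 0
G(3) = mex{0} = 1
G(4) = mex{1} = 0
G(5) = mex{0} = 1
G(6) = mex{1,0} = 2
G(7) = mex{2,1} = 0
G(8) = mex{0,0} = 1
G(9) = mex{1,1} = 0
G(10) = mex{0,0} = 1
G(11) = mex{1,1} = 0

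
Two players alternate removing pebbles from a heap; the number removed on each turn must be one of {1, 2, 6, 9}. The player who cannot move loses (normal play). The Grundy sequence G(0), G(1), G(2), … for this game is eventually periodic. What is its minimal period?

7

n :  0  1  2  3  4  5  6  7  8  9 10 11 12 13 14 15 16 17
G :  0  1  2  0  1  2  3  0  1  2  0  1  2  3  0  1  2  0
G(n+7) = G(n) holds for n = 0,…,8 (a full window of length max(S) = 9), so the sequence is purely periodic with period 7.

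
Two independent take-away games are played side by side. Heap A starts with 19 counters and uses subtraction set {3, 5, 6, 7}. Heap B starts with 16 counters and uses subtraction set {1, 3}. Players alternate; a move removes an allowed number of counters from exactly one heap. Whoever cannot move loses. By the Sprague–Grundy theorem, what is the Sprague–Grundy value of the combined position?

3

Heap A, S = {3, 5, 6, 7}:
G(0) = 0
G(1) = mex{} = 0
G(2) = mex{} = 0
G(3) = mex{0} = 1
G(4) = mex{0} = 1
G(5) = mex{0,0} = 1
G(6) = mex{1,0,0} = 2
G(7) = mex{1,0,0,0} = 2
G(8) = mex{1,1,0,0} = 2
G(9) = mex{2,1,1,0} = 3
G(10) = mex{2,1,1,1} = 0
G(11) = mex{2,2,1,1} = 0
G(12) = mex{3,2,2,1} = 0
G(13) = mex{0,2,2,2} = 1
G(14) = mex{0,3,2,2} = 1
G(15) = mex{0,0,3,2} = 1
G(16) = mex{1,0,0,3} = 2
G(17) = mex{1,0,0,0} = 2
G(18) = mex{1,1,0,0} = 2
G(19) = mex{2,1,1,0} = 3
G_A(19) = 3.
Heap B, S = {1, 3}:
G(0) = 0
G(1) = mex{0} = 1
G(2) = mex{1} = 0
G(3) = mex{0,0} = 1
G(4) = mex{1,1} = 0
G(5) = mex{0,0} = 1
G(6) = mex{1,1} = 0
G(7) = mex{0,0} = 1
G(8) = mex{1,1} = 0
G(9) = mex{0,0} = 1
G(10) = mex{1,1} = 0
G(11) = mex{0,0} = 1
G(12) = mex{1,1} = 0
G(13) = mex{0,0} = 1
G(14) = mex{1,1} = 0
G(15) = mex{0,0} = 1
G(16) = mex{1,1} = 0
G_B(16) = 0.
Combined Grundy value = 3 ⊕ 0 = 3.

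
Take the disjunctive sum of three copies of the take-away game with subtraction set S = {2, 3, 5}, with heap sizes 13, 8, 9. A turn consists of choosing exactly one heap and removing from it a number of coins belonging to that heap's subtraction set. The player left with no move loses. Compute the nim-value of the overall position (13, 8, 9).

All heaps use S = {2, 3, 5}:
n :  0  1  2  3  4  5  6  7  8  9 10 11 12 13
G :  0  0  1  1  2  2  3  0  0  1  1  2  2  3
Heap A: G(13) = 3.
Heap B: G(8) = 0.
Heap C: G(9) = 1.
Combined Grundy value = 3 ⊕ 0 ⊕ 1 = 2.

2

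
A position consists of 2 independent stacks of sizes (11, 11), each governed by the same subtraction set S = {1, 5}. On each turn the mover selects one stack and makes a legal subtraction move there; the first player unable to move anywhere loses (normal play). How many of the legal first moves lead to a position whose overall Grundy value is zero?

0

All stacks use S = {1, 5}:
G(0) = 0
G(1) = mex{0} = 1
G(2) = mex{1} = 0
G(3) = mex{0} = 1
G(4) = mex{1} = 0
G(5) = mex{0,0} = 1
G(6) = mex{1,1} = 0
G(7) = mex{0,0} = 1
G(8) = mex{1,1} = 0
G(9) = mex{0,0} = 1
G(10) = mex{1,1} = 0
G(11) = mex{0,0} = 1
Stack A: G(11) = 1.
Stack B: G(11) = 1.
Combined Grundy value = 1 ⊕ 1 = 0.
A winning move leaves total XOR = 0, i.e. changes one component's Grundy value g to g ⊕ X where X is the current total.
Stack A: target g' = 1⊕0 = 1, but every legal move changes the Grundy value (mex property), so 0 moves.
Stack B: target g' = 1⊕0 = 1, but every legal move changes the Grundy value (mex property), so 0 moves.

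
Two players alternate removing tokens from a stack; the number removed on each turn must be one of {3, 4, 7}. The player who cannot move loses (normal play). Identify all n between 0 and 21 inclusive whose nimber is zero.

0, 1, 2, 10, 11, 12, 20, 21

G(0) = 0
G(1) = mex{} = 0
G(2) = mex{} = 0
G(3) = mex{0} = 1
G(4) = mex{0,0} = 1
G(5) = mex{0,0} = 1
G(6) = mex{1,0} = 2
G(7) = mex{1,1,0} = 2
G(8) = mex{1,1,0} = 2
G(9) = mex{2,1,0} = 3
G(10) = mex{2,2,1} = 0
G(11) = mex{2,2,1} = 0
G(12) = mex{3,2,1} = 0
G(13) = mex{0,3,2} = 1
G(14) = mex{0,0,2} = 1
G(15) = mex{0,0,2} = 1
G(16) = mex{1,0,3} = 2
G(17) = mex{1,1,0} = 2
G(18) = mex{1,1,0} = 2
G(19) = mex{2,1,0} = 3
G(20) = mex{2,2,1} = 0
G(21) = mex{2,2,1} = 0
P-positions are exactly the n with G(n) = 0.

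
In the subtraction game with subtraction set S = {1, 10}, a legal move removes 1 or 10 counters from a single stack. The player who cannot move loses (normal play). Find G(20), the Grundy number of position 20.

1

n :  0  1  2  3  4  5  6  7  8  9 10 11 12 13 14 15 16 17 18 19 20
G :  0  1  0  1  0  1  0  1  0  1  2  0  1  0  1  0  1  0  1  0  1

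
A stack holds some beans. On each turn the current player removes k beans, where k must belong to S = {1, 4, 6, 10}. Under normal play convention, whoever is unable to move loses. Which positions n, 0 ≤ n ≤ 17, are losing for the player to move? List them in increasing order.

0, 2, 5, 7, 14, 16

n :  0  1  2  3  4  5  6  7  8  9 10 11 12 13 14 15 16 17
G :  0  1  0  1  2  0  1  0  1  2  3  2  3  4  0  1  0  1
P-positions are exactly the n with G(n) = 0.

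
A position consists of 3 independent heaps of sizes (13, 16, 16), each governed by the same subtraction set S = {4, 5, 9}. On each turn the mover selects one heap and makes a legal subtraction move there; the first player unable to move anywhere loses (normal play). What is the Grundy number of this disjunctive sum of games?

0

All heaps use S = {4, 5, 9}:
G(0) = 0
G(1) = mex{} = 0
G(2) = mex{} = 0
G(3) = mex{} = 0
G(4) = mex{0} = 1
G(5) = mex{0,0} = 1
G(6) = mex{0,0} = 1
G(7) = mex{0,0} = 1
G(8) = mex{1,0} = 2
G(9) = mex{1,1,0} = 2
G(10) = mex{1,1,0} = 2
G(11) = mex{1,1,0} = 2
G(12) = mex{2,1,0} = 3
G(13) = mex{2,2,1} = 0
G(14) = mex{2,2,1} = 0
G(15) = mex{2,2,1} = 0
G(16) = mex{3,2,1} = 0
Heap A: G(13) = 0.
Heap B: G(16) = 0.
Heap C: G(16) = 0.
Combined Grundy value = 0 ⊕ 0 ⊕ 0 = 0.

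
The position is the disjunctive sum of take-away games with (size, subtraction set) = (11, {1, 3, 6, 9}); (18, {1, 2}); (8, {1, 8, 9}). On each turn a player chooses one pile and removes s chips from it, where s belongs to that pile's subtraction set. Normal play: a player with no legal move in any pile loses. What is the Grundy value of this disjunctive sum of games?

1

Pile A, S = {1, 3, 6, 9}:
n :  0  1  2  3  4  5  6  7  8  9 10 11
G :  0  1  0  1  0  1  2  3  2  3  2  3
G_A(11) = 3.
Pile B, S = {1, 2}:
n :  0  1  2  3  4  5  6  7  8  9 10 11 12 13 14 15 16 17 18
G :  0  1  2  0  1  2  0  1  2  0  1  2  0  1  2  0  1  2  0
G_B(18) = 0.
Pile C, S = {1, 8, 9}:
G(0) = 0
G(1) = mex{0} = 1
G(2) = mex{1} = 0
G(3) = mex{0} = 1
G(4) = mex{1} = 0
G(5) = mex{0} = 1
G(6) = mex{1} = 0
G(7) = mex{0} = 1
G(8) = mex{1,0} = 2
G_C(8) = 2.
Combined Grundy value = 3 ⊕ 0 ⊕ 2 = 1.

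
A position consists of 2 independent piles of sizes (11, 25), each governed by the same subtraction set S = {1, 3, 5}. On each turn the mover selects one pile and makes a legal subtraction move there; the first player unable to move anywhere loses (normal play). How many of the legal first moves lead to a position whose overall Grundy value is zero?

0

All piles use S = {1, 3, 5}:
G(0) = 0
G(1) = mex{0} = 1
G(2) = mex{1} = 0
G(3) = mex{0,0} = 1
G(4) = mex{1,1} = 0
G(5) = mex{0,0,0} = 1
G(6) = mex{1,1,1} = 0
G(7) = mex{0,0,0} = 1
G(8) = mex{1,1,1} = 0
G(9) = mex{0,0,0} = 1
G(10) = mex{1,1,1} = 0
G(11) = mex{0,0,0} = 1
G(12) = mex{1,1,1} = 0
G(13) = mex{0,0,0} = 1
G(14) = mex{1,1,1} = 0
G(15) = mex{0,0,0} = 1
G(16) = mex{1,1,1} = 0
G(17) = mex{0,0,0} = 1
G(18) = mex{1,1,1} = 0
G(19) = mex{0,0,0} = 1
G(20) = mex{1,1,1} = 0
G(21) = mex{0,0,0} = 1
G(22) = mex{1,1,1} = 0
G(23) = mex{0,0,0} = 1
G(24) = mex{1,1,1} = 0
G(25) = mex{0,0,0} = 1
Pile A: G(11) = 1.
Pile B: G(25) = 1.
Combined Grundy value = 1 ⊕ 1 = 0.
A winning move leaves total XOR = 0, i.e. changes one component's Grundy value g to g ⊕ X where X is the current total.
Pile A: target g' = 1⊕0 = 1, but every legal move changes the Grundy value (mex property), so 0 moves.
Pile B: target g' = 1⊕0 = 1, but every legal move changes the Grundy value (mex property), so 0 moves.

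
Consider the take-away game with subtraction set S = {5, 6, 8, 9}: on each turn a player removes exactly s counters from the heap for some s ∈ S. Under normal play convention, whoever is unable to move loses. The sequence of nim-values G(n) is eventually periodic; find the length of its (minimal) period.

14

G(0) = 0
G(1) = mex{} = 0
G(2) = mex{} = 0
G(3) = mex{} = 0
G(4) = mex{} = 0
G(5) = mex{0} = 1
G(6) = mex{0,0} = 1
G(7) = mex{0,0} = 1
G(8) = mex{0,0,0} = 1
G(9) = mex{0,0,0,0} = 1
G(10) = mex{1,0,0,0} = 2
G(11) = mex{1,1,0,0} = 2
G(12) = mex{1,1,0,0} = 2
G(13) = mex{1,1,1,0} = 2
G(14) = mex{1,1,1,1} = 0
G(15) = mex{2,1,1,1} = 0
G(16) = mex{2,2,1,1} = 0
G(17) = mex{2,2,1,1} = 0
G(18) = mex{2,2,2,1} = 0
G(19) = mex{0,2,2,2} = 1
G(20) = mex{0,0,2,2} = 1
G(21) = mex{0,0,2,2} = 1
G(22) = mex{0,0,0,2} = 1
G(23) = mex{0,0,0,0} = 1
G(24) = mex{1,0,0,0} = 2
G(25) = mex{1,1,0,0} = 2
G(26) = mex{1,1,0,0} = 2
G(27) = mex{1,1,1,0} = 2
G(28) = mex{1,1,1,1} = 0
G(29) = mex{2,1,1,1} = 0
G(n+14) = G(n) holds for n = 0,…,8 (a full window of length max(S) = 9), so the sequence is purely periodic with period 14.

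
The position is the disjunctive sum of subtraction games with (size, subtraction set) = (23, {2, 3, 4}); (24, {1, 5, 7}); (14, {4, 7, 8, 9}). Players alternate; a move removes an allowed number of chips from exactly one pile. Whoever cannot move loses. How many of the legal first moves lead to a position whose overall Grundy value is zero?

2

Pile A, S = {2, 3, 4}:
G(0) = 0
G(1) = mex{} = 0
G(2) = mex{0} = 1
G(3) = mex{0,0} = 1
G(4) = mex{1,0,0} = 2
G(5) = mex{1,1,0} = 2
G(6) = mex{2,1,1} = 0
G(7) = mex{2,2,1} = 0
G(8) = mex{0,2,2} = 1
G(9) = mex{0,0,2} = 1
G(10) = mex{1,0,0} = 2
G(11) = mex{1,1,0} = 2
G(12) = mex{2,1,1} = 0
G(13) = mex{2,2,1} = 0
G(14) = mex{0,2,2} = 1
G(15) = mex{0,0,2} = 1
G(16) = mex{1,0,0} = 2
G(17) = mex{1,1,0} = 2
G(18) = mex{2,1,1} = 0
G(19) = mex{2,2,1} = 0
G(20) = mex{0,2,2} = 1
G(21) = mex{0,0,2} = 1
G(22) = mex{1,0,0} = 2
G(23) = mex{1,1,0} = 2
G_A(23) = 2.
Pile B, S = {1, 5, 7}:
G(0) = 0
G(1) = mex{0} = 1
G(2) = mex{1} = 0
G(3) = mex{0} = 1
G(4) = mex{1} = 0
G(5) = mex{0,0} = 1
G(6) = mex{1,1} = 0
G(7) = mex{0,0,0} = 1
G(8) = mex{1,1,1} = 0
G(9) = mex{0,0,0} = 1
G(10) = mex{1,1,1} = 0
G(11) = mex{0,0,0} = 1
G(12) = mex{1,1,1} = 0
G(13) = mex{0,0,0} = 1
G(14) = mex{1,1,1} = 0
G(15) = mex{0,0,0} = 1
G(16) = mex{1,1,1} = 0
G(17) = mex{0,0,0} = 1
G(18) = mex{1,1,1} = 0
G(19) = mex{0,0,0} = 1
G(20) = mex{1,1,1} = 0
G(21) = mex{0,0,0} = 1
G(22) = mex{1,1,1} = 0
G(23) = mex{0,0,0} = 1
G(24) = mex{1,1,1} = 0
G_B(24) = 0.
Pile C, S = {4, 7, 8, 9}:
n :  0  1  2  3  4  5  6  7  8  9 10 11 12 13 14
G :  0  0  0  0  1  1  1  1  2  2  2  2  3  0  0
G_C(14) = 0.
Combined Grundy value = 2 ⊕ 0 ⊕ 0 = 2.
A winning move leaves total XOR = 0, i.e. changes one component's Grundy value g to g ⊕ X where X is the current total.
Pile A: need g' = 2⊕2 = 0. Options: 23−2→G=1, 23−3→G=1, 23−4→G=0. Hits: 1.
Pile B: need g' = 0⊕2 = 2. Options: 24−1→G=1, 24−5→G=1, 24−7→G=1. Hits: 0.
Pile C: need g' = 0⊕2 = 2. Options: 14−4→G=2, 14−7→G=1, 14−8→G=1, 14−9→G=1. Hits: 1.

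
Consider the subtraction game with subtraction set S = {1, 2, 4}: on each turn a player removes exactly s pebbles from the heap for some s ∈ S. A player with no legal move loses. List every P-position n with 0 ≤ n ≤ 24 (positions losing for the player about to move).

n :  0  1  2  3  4  5  6  7  8  9 10 11 12 13 14 15 16 17 18 19 20 21 22 23 24
G :  0  1  2  0  1  2  0  1  2  0  1  2  0  1  2  0  1  2  0  1  2  0  1  2  0
P-positions are exactly the n with G(n) = 0.

0, 3, 6, 9, 12, 15, 18, 21, 24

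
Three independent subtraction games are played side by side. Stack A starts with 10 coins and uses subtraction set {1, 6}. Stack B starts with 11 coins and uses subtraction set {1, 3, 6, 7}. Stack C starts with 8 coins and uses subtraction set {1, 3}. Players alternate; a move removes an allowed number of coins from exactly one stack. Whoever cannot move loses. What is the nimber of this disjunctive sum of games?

2

Stack A, S = {1, 6}:
G(0) = 0
G(1) = mex{0} = 1
G(2) = mex{1} = 0
G(3) = mex{0} = 1
G(4) = mex{1} = 0
G(5) = mex{0} = 1
G(6) = mex{1,0} = 2
G(7) = mex{2,1} = 0
G(8) = mex{0,0} = 1
G(9) = mex{1,1} = 0
G(10) = mex{0,0} = 1
G_A(10) = 1.
Stack B, S = {1, 3, 6, 7}:
G(0) = 0
G(1) = mex{0} = 1
G(2) = mex{1} = 0
G(3) = mex{0,0} = 1
G(4) = mex{1,1} = 0
G(5) = mex{0,0} = 1
G(6) = mex{1,1,0} = 2
G(7) = mex{2,0,1,0} = 3
G(8) = mex{3,1,0,1} = 2
G(9) = mex{2,2,1,0} = 3
G(10) = mex{3,3,0,1} = 2
G(11) = mex{2,2,1,0} = 3
G_B(11) = 3.
Stack C, S = {1, 3}:
G(0) = 0
G(1) = mex{0} = 1
G(2) = mex{1} = 0
G(3) = mex{0,0} = 1
G(4) = mex{1,1} = 0
G(5) = mex{0,0} = 1
G(6) = mex{1,1} = 0
G(7) = mex{0,0} = 1
G(8) = mex{1,1} = 0
G_C(8) = 0.
Combined Grundy value = 1 ⊕ 3 ⊕ 0 = 2.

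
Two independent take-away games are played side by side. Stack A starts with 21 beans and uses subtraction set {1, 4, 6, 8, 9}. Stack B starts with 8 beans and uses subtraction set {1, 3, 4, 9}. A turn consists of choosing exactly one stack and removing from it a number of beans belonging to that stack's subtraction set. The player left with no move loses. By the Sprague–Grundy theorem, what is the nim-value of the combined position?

Stack A, S = {1, 4, 6, 8, 9}:
n :  0  1  2  3  4  5  6  7  8  9 10 11 12 13 14 15 16 17 18 19 20 21
G :  0  1  0  1  2  0  1  0  1  2  3  2  0  1  2  3  2  0  1  0  1  2
G_A(21) = 2.
Stack B, S = {1, 3, 4, 9}:
G(0) = 0
G(1) = mex{0} = 1
G(2) = mex{1} = 0
G(3) = mex{0,0} = 1
G(4) = mex{1,1,0} = 2
G(5) = mex{2,0,1} = 3
G(6) = mex{3,1,0} = 2
G(7) = mex{2,2,1} = 0
G(8) = mex{0,3,2} = 1
G_B(8) = 1.
Combined Grundy value = 2 ⊕ 1 = 3.

3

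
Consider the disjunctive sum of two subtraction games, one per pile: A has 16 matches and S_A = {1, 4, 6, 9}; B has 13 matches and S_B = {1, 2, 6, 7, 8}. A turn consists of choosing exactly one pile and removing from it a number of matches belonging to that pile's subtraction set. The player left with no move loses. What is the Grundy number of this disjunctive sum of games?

Pile A, S = {1, 4, 6, 9}:
n :  0  1  2  3  4  5  6  7  8  9 10 11 12 13 14 15 16
G :  0  1  0  1  2  0  1  0  1  2  0  1  0  1  2  0  1
G_A(16) = 1.
Pile B, S = {1, 2, 6, 7, 8}:
n :  0  1  2  3  4  5  6  7  8  9 10 11 12 13
G :  0  1  2  0  1  2  3  4  5  3  4  5  0  1
G_B(13) = 1.
Combined Grundy value = 1 ⊕ 1 = 0.

0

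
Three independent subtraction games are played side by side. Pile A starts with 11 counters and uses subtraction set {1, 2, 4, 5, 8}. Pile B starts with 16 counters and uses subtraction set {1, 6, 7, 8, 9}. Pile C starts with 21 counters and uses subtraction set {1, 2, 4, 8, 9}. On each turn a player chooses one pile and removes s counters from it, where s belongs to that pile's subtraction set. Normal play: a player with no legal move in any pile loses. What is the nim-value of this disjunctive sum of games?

0

Pile A, S = {1, 2, 4, 5, 8}:
G(0) = 0
G(1) = mex{0} = 1
G(2) = mex{1,0} = 2
G(3) = mex{2,1} = 0
G(4) = mex{0,2,0} = 1
G(5) = mex{1,0,1,0} = 2
G(6) = mex{2,1,2,1} = 0
G(7) = mex{0,2,0,2} = 1
G(8) = mex{1,0,1,0,0} = 2
G(9) = mex{2,1,2,1,1} = 0
G(10) = mex{0,2,0,2,2} = 1
G(11) = mex{1,0,1,0,0} = 2
G_A(11) = 2.
Pile B, S = {1, 6, 7, 8, 9}:
n :  0  1  2  3  4  5  6  7  8  9 10 11 12 13 14 15 16
G :  0  1  0  1  0  1  2  3  2  3  2  3  4  5  0  1  0
G_B(16) = 0.
Pile C, S = {1, 2, 4, 8, 9}:
n :  0  1  2  3  4  5  6  7  8  9 10 11 12 13 14 15 16 17 18 19 20 21
G :  0  1  2  0  1  2  0  1  2  3  4  5  3  0  1  2  0  1  2  0  1  2
G_C(21) = 2.
Combined Grundy value = 2 ⊕ 0 ⊕ 2 = 0.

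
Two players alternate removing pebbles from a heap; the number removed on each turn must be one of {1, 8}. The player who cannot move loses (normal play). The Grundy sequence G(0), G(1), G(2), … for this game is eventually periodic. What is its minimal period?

9

G(0) = 0
G(1) = mex{0} = 1
G(2) = mex{1} = 0
G(3) = mex{0} = 1
G(4) = mex{1} = 0
G(5) = mex{0} = 1
G(6) = mex{1} = 0
G(7) = mex{0} = 1
G(8) = mex{1,0} = 2
G(9) = mex{2,1} = 0
G(10) = mex{0,0} = 1
G(11) = mex{1,1} = 0
G(12) = mex{0,0} = 1
G(13) = mex{1,1} = 0
G(14) = mex{0,0} = 1
G(15) = mex{1,1} = 0
G(16) = mex{0,2} = 1
G(17) = mex{1,0} = 2
G(18) = mex{2,1} = 0
G(19) = mex{0,0} = 1
G(n+9) = G(n) holds for n = 0,…,7 (a full window of length max(S) = 8), so the sequence is purely periodic with period 9.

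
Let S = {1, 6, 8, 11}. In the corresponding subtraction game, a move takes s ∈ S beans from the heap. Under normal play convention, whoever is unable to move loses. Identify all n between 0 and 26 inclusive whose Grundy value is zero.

n :  0  1  2  3  4  5  6  7  8  9 10 11 12 13 14 15 16 17 18 19 20 21 22 23 24 25 26
G :  0  1  0  1  0  1  2  0  1  0  1  2  3  2  0  1  0  1  2  0  1  0  1  0  1  2  0
P-positions are exactly the n with G(n) = 0.

0, 2, 4, 7, 9, 14, 16, 19, 21, 23, 26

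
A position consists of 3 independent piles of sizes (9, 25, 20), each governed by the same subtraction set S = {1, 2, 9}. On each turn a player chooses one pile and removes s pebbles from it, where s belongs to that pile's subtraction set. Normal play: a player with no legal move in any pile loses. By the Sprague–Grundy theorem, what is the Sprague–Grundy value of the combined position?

All piles use S = {1, 2, 9}:
n :  0  1  2  3  4  5  6  7  8  9 10 11 12 13 14 15 16 17 18 19 20 21 22 23 24 25
G :  0  1  2  0  1  2  0  1  2  3  0  1  2  0  1  2  0  1  2  3  0  1  2  0  1  2
Pile A: G(9) = 3.
Pile B: G(25) = 2.
Pile C: G(20) = 0.
Combined Grundy value = 3 ⊕ 2 ⊕ 0 = 1.

1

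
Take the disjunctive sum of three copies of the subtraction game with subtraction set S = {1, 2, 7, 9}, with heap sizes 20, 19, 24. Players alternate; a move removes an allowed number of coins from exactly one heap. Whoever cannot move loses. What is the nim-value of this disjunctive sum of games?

All heaps use S = {1, 2, 7, 9}:
n :  0  1  2  3  4  5  6  7  8  9 10 11 12 13 14 15 16 17 18 19 20 21 22 23 24
G :  0  1  2  0  1  2  0  1  2  3  4  0  1  2  0  1  2  0  1  2  3  4  0  1  2
Heap A: G(20) = 3.
Heap B: G(19) = 2.
Heap C: G(24) = 2.
Combined Grundy value = 3 ⊕ 2 ⊕ 2 = 3.

3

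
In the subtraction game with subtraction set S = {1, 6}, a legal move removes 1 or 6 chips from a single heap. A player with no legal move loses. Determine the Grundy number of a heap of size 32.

G(0) = 0
G(1) = mex{0} = 1
G(2) = mex{1} = 0
G(3) = mex{0} = 1
G(4) = mex{1} = 0
G(5) = mex{0} = 1
G(6) = mex{1,0} = 2
G(7) = mex{2,1} = 0
G(8) = mex{0,0} = 1
G(9) = mex{1,1} = 0
G(10) = mex{0,0} = 1
G(11) = mex{1,1} = 0
G(12) = mex{0,2} = 1
G(13) = mex{1,0} = 2
G(14) = mex{2,1} = 0
G(15) = mex{0,0} = 1
G(16) = mex{1,1} = 0
G(17) = mex{0,0} = 1
G(18) = mex{1,1} = 0
G(19) = mex{0,2} = 1
G(20) = mex{1,0} = 2
G(21) = mex{2,1} = 0
G(22) = mex{0,0} = 1
G(23) = mex{1,1} = 0
G(24) = mex{0,0} = 1
G(25) = mex{1,1} = 0
G(26) = mex{0,2} = 1
G(27) = mex{1,0} = 2
G(28) = mex{2,1} = 0
G(29) = mex{0,0} = 1
G(30) = mex{1,1} = 0
G(31) = mex{0,0} = 1
G(32) = mex{1,1} = 0

0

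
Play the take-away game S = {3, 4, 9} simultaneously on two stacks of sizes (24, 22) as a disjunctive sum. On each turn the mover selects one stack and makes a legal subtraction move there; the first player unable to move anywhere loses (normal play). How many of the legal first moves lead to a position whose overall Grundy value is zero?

1

All stacks use S = {3, 4, 9}:
n :  0  1  2  3  4  5  6  7  8  9 10 11 12 13 14 15 16 17 18 19 20 21 22 23 24
G :  0  0  0  1  1  1  2  0  0  3  1  1  2  0  0  0  1  1  1  2  0  0  3  1  1
Stack A: G(24) = 1.
Stack B: G(22) = 3.
Combined Grundy value = 1 ⊕ 3 = 2.
A winning move leaves total XOR = 0, i.e. changes one component's Grundy value g to g ⊕ X where X is the current total.
Stack A: need g' = 1⊕2 = 3. Options: 24−3→G=0, 24−4→G=0, 24−9→G=0. Hits: 0.
Stack B: need g' = 3⊕2 = 1. Options: 22−3→G=2, 22−4→G=1, 22−9→G=0. Hits: 1.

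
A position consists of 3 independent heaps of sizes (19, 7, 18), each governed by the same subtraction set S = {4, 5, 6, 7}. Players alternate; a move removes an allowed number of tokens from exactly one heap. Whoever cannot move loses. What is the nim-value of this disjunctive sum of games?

All heaps use S = {4, 5, 6, 7}:
G(0) = 0
G(1) = mex{} = 0
G(2) = mex{} = 0
G(3) = mex{} = 0
G(4) = mex{0} = 1
G(5) = mex{0,0} = 1
G(6) = mex{0,0,0} = 1
G(7) = mex{0,0,0,0} = 1
G(8) = mex{1,0,0,0} = 2
G(9) = mex{1,1,0,0} = 2
G(10) = mex{1,1,1,0} = 2
G(11) = mex{1,1,1,1} = 0
G(12) = mex{2,1,1,1} = 0
G(13) = mex{2,2,1,1} = 0
G(14) = mex{2,2,2,1} = 0
G(15) = mex{0,2,2,2} = 1
G(16) = mex{0,0,2,2} = 1
G(17) = mex{0,0,0,2} = 1
G(18) = mex{0,0,0,0} = 1
G(19) = mex{1,0,0,0} = 2
Heap A: G(19) = 2.
Heap B: G(7) = 1.
Heap C: G(18) = 1.
Combined Grundy value = 2 ⊕ 1 ⊕ 1 = 2.

2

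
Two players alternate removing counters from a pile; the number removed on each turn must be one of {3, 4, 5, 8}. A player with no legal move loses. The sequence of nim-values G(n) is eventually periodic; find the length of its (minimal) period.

11

G(0) = 0
G(1) = mex{} = 0
G(2) = mex{} = 0
G(3) = mex{0} = 1
G(4) = mex{0,0} = 1
G(5) = mex{0,0,0} = 1
G(6) = mex{1,0,0} = 2
G(7) = mex{1,1,0} = 2
G(8) = mex{1,1,1,0} = 2
G(9) = mex{2,1,1,0} = 3
G(10) = mex{2,2,1,0} = 3
G(11) = mex{2,2,2,1} = 0
G(12) = mex{3,2,2,1} = 0
G(13) = mex{3,3,2,1} = 0
G(14) = mex{0,3,3,2} = 1
G(15) = mex{0,0,3,2} = 1
G(16) = mex{0,0,0,2} = 1
G(17) = mex{1,0,0,3} = 2
G(18) = mex{1,1,0,3} = 2
G(19) = mex{1,1,1,0} = 2
G(20) = mex{2,1,1,0} = 3
G(21) = mex{2,2,1,0} = 3
G(22) = mex{2,2,2,1} = 0
G(23) = mex{3,2,2,1} = 0
G(n+11) = G(n) holds for n = 0,…,7 (a full window of length max(S) = 8), so the sequence is purely periodic with period 11.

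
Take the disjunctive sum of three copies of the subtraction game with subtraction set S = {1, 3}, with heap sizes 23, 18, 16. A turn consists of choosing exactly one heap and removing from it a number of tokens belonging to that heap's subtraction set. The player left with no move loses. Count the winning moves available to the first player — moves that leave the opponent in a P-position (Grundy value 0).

All heaps use S = {1, 3}:
n :  0  1  2  3  4  5  6  7  8  9 10 11 12 13 14 15 16 17 18 19 20 21 22 23
G :  0  1  0  1  0  1  0  1  0  1  0  1  0  1  0  1  0  1  0  1  0  1  0  1
Heap A: G(23) = 1.
Heap B: G(18) = 0.
Heap C: G(16) = 0.
Combined Grundy value = 1 ⊕ 0 ⊕ 0 = 1.
A winning move leaves total XOR = 0, i.e. changes one component's Grundy value g to g ⊕ X where X is the current total.
Heap A: need g' = 1⊕1 = 0. Options: 23−1→G=0, 23−3→G=0. Hits: 2.
Heap B: need g' = 0⊕1 = 1. Options: 18−1→G=1, 18−3→G=1. Hits: 2.
Heap C: need g' = 0⊕1 = 1. Options: 16−1→G=1, 16−3→G=1. Hits: 2.

6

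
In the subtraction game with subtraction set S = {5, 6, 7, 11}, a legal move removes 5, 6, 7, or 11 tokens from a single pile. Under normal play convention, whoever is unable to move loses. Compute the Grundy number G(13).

2

G(0) = 0
G(1) = mex{} = 0
G(2) = mex{} = 0
G(3) = mex{} = 0
G(4) = mex{} = 0
G(5) = mex{0} = 1
G(6) = mex{0,0} = 1
G(7) = mex{0,0,0} = 1
G(8) = mex{0,0,0} = 1
G(9) = mex{0,0,0} = 1
G(10) = mex{1,0,0} = 2
G(11) = mex{1,1,0,0} = 2
G(12) = mex{1,1,1,0} = 2
G(13) = mex{1,1,1,0} = 2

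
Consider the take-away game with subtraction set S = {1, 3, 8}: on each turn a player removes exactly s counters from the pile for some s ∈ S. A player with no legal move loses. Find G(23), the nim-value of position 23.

G(0) = 0
G(1) = mex{0} = 1
G(2) = mex{1} = 0
G(3) = mex{0,0} = 1
G(4) = mex{1,1} = 0
G(5) = mex{0,0} = 1
G(6) = mex{1,1} = 0
G(7) = mex{0,0} = 1
G(8) = mex{1,1,0} = 2
G(9) = mex{2,0,1} = 3
G(10) = mex{3,1,0} = 2
G(11) = mex{2,2,1} = 0
G(12) = mex{0,3,0} = 1
G(13) = mex{1,2,1} = 0
G(14) = mex{0,0,0} = 1
G(15) = mex{1,1,1} = 0
G(16) = mex{0,0,2} = 1
G(17) = mex{1,1,3} = 0
G(18) = mex{0,0,2} = 1
G(19) = mex{1,1,0} = 2
G(20) = mex{2,0,1} = 3
G(21) = mex{3,1,0} = 2
G(22) = mex{2,2,1} = 0
G(23) = mex{0,3,0} = 1

1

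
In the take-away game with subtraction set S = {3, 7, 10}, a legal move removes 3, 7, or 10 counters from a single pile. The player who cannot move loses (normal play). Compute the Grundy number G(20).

0

n :  0  1  2  3  4  5  6  7  8  9 10 11 12 13 14 15 16 17 18 19 20
G :  0  0  0  1  1  1  0  2  2  1  3  3  2  2  0  0  3  1  1  0  0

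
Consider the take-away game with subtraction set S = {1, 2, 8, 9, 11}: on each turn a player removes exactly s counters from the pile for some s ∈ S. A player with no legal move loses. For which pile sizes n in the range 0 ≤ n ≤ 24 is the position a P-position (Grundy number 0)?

n :  0  1  2  3  4  5  6  7  8  9 10 11 12 13 14 15 16 17 18 19 20 21 22 23 24
G :  0  1  2  0  1  2  0  1  2  3  0  1  2  0  1  2  0  1  2  3  0  1  2  0  1
P-positions are exactly the n with G(n) = 0.

0, 3, 6, 10, 13, 16, 20, 23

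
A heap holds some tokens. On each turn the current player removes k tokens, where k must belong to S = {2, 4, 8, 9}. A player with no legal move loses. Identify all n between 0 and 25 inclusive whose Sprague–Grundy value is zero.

G(0) = 0
G(1) = mex{} = 0
G(2) = mex{0} = 1
G(3) = mex{0} = 1
G(4) = mex{1,0} = 2
G(5) = mex{1,0} = 2
G(6) = mex{2,1} = 0
G(7) = mex{2,1} = 0
G(8) = mex{0,2,0} = 1
G(9) = mex{0,2,0,0} = 1
G(10) = mex{1,0,1,0} = 2
G(11) = mex{1,0,1,1} = 2
G(12) = mex{2,1,2,1} = 0
G(13) = mex{2,1,2,2} = 0
G(14) = mex{0,2,0,2} = 1
G(15) = mex{0,2,0,0} = 1
G(16) = mex{1,0,1,0} = 2
G(17) = mex{1,0,1,1} = 2
G(18) = mex{2,1,2,1} = 0
G(19) = mex{2,1,2,2} = 0
G(20) = mex{0,2,0,2} = 1
G(21) = mex{0,2,0,0} = 1
G(22) = mex{1,0,1,0} = 2
G(23) = mex{1,0,1,1} = 2
G(24) = mex{2,1,2,1} = 0
G(25) = mex{2,1,2,2} = 0
P-positions are exactly the n with G(n) = 0.

0, 1, 6, 7, 12, 13, 18, 19, 24, 25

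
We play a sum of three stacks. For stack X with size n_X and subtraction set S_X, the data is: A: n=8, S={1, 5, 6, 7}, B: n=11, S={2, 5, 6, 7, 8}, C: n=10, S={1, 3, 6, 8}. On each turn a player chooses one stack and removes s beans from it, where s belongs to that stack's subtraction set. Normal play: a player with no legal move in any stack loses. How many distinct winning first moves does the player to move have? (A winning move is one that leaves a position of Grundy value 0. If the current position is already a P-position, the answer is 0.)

Stack A, S = {1, 5, 6, 7}:
n : 0 1 2 3 4 5 6 7 8
G : 0 1 0 1 0 1 2 3 2
G_A(8) = 2.
Stack B, S = {2, 5, 6, 7, 8}:
G(0) = 0
G(1) = mex{} = 0
G(2) = mex{0} = 1
G(3) = mex{0} = 1
G(4) = mex{1} = 0
G(5) = mex{1,0} = 2
G(6) = mex{0,0,0} = 1
G(7) = mex{2,1,0,0} = 3
G(8) = mex{1,1,1,0,0} = 2
G(9) = mex{3,0,1,1,0} = 2
G(10) = mex{2,2,0,1,1} = 3
G(11) = mex{2,1,2,0,1} = 3
G_B(11) = 3.
Stack C, S = {1, 3, 6, 8}:
n :  0  1  2  3  4  5  6  7  8  9 10
G :  0  1  0  1  0  1  2  3  2  0  1
G_C(10) = 1.
Combined Grundy value = 2 ⊕ 3 ⊕ 1 = 0.
A winning move leaves total XOR = 0, i.e. changes one component's Grundy value g to g ⊕ X where X is the current total.
Stack A: target g' = 2⊕0 = 2, but every legal move changes the Grundy value (mex property), so 0 moves.
Stack B: target g' = 3⊕0 = 3, but every legal move changes the Grundy value (mex property), so 0 moves.
Stack C: target g' = 1⊕0 = 1, but every legal move changes the Grundy value (mex property), so 0 moves.

0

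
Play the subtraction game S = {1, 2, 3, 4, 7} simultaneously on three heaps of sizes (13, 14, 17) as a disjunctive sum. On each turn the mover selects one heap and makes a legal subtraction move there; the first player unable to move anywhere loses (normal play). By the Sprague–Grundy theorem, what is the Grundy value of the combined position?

All heaps use S = {1, 2, 3, 4, 7}:
G(0) = 0
G(1) = mex{0} = 1
G(2) = mex{1,0} = 2
G(3) = mex{2,1,0} = 3
G(4) = mex{3,2,1,0} = 4
G(5) = mex{4,3,2,1} = 0
G(6) = mex{0,4,3,2} = 1
G(7) = mex{1,0,4,3,0} = 2
G(8) = mex{2,1,0,4,1} = 3
G(9) = mex{3,2,1,0,2} = 4
G(10) = mex{4,3,2,1,3} = 0
G(11) = mex{0,4,3,2,4} = 1
G(12) = mex{1,0,4,3,0} = 2
G(13) = mex{2,1,0,4,1} = 3
G(14) = mex{3,2,1,0,2} = 4
G(15) = mex{4,3,2,1,3} = 0
G(16) = mex{0,4,3,2,4} = 1
G(17) = mex{1,0,4,3,0} = 2
Heap A: G(13) = 3.
Heap B: G(14) = 4.
Heap C: G(17) = 2.
Combined Grundy value = 3 ⊕ 4 ⊕ 2 = 5.

5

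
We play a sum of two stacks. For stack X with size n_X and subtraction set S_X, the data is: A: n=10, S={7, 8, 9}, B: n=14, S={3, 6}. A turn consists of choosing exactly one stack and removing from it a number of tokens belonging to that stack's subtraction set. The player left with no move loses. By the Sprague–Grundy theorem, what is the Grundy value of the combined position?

Stack A, S = {7, 8, 9}:
n :  0  1  2  3  4  5  6  7  8  9 10
G :  0  0  0  0  0  0  0  1  1  1  1
G_A(10) = 1.
Stack B, S = {3, 6}:
n :  0  1  2  3  4  5  6  7  8  9 10 11 12 13 14
G :  0  0  0  1  1  1  2  2  2  0  0  0  1  1  1
G_B(14) = 1.
Combined Grundy value = 1 ⊕ 1 = 0.

0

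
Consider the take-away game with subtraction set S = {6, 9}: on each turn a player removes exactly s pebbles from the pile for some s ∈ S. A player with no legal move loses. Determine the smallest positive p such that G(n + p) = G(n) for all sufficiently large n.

n :  0  1  2  3  4  5  6  7  8  9 10 11 12 13 14 15 16 17 18 19 20 21 22 23 24 25 26 27 28 29 30 31
G :  0  0  0  0  0  0  1  1  1  1  1  1  2  2  2  0  0  0  0  0  0  1  1  1  1  1  1  2  2  2  0  0
G(n+15) = G(n) holds for n = 0,…,8 (a full window of length max(S) = 9), so the sequence is purely periodic with period 15.

15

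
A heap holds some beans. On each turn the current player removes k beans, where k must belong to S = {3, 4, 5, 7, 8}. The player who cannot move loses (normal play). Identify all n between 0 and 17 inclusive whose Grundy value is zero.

0, 1, 2, 11, 12, 13

G(0) = 0
G(1) = mex{} = 0
G(2) = mex{} = 0
G(3) = mex{0} = 1
G(4) = mex{0,0} = 1
G(5) = mex{0,0,0} = 1
G(6) = mex{1,0,0} = 2
G(7) = mex{1,1,0,0} = 2
G(8) = mex{1,1,1,0,0} = 2
G(9) = mex{2,1,1,0,0} = 3
G(10) = mex{2,2,1,1,0} = 3
G(11) = mex{2,2,2,1,1} = 0
G(12) = mex{3,2,2,1,1} = 0
G(13) = mex{3,3,2,2,1} = 0
G(14) = mex{0,3,3,2,2} = 1
G(15) = mex{0,0,3,2,2} = 1
G(16) = mex{0,0,0,3,2} = 1
G(17) = mex{1,0,0,3,3} = 2
P-positions are exactly the n with G(n) = 0.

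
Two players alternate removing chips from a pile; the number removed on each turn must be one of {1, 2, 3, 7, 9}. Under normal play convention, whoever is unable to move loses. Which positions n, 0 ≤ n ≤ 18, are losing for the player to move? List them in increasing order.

n :  0  1  2  3  4  5  6  7  8  9 10 11 12 13 14 15 16 17 18
G :  0  1  2  3  0  1  2  3  0  1  2  3  0  1  2  3  0  1  2
P-positions are exactly the n with G(n) = 0.

0, 4, 8, 12, 16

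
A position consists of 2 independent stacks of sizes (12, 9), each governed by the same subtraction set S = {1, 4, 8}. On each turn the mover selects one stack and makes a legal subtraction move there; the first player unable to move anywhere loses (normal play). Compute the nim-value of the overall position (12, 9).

2

All stacks use S = {1, 4, 8}:
G(0) = 0
G(1) = mex{0} = 1
G(2) = mex{1} = 0
G(3) = mex{0} = 1
G(4) = mex{1,0} = 2
G(5) = mex{2,1} = 0
G(6) = mex{0,0} = 1
G(7) = mex{1,1} = 0
G(8) = mex{0,2,0} = 1
G(9) = mex{1,0,1} = 2
G(10) = mex{2,1,0} = 3
G(11) = mex{3,0,1} = 2
G(12) = mex{2,1,2} = 0
Stack A: G(12) = 0.
Stack B: G(9) = 2.
Combined Grundy value = 0 ⊕ 2 = 2.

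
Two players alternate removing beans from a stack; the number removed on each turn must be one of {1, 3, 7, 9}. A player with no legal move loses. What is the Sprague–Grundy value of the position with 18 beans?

G(0) = 0
G(1) = mex{0} = 1
G(2) = mex{1} = 0
G(3) = mex{0,0} = 1
G(4) = mex{1,1} = 0
G(5) = mex{0,0} = 1
G(6) = mex{1,1} = 0
G(7) = mex{0,0,0} = 1
G(8) = mex{1,1,1} = 0
G(9) = mex{0,0,0,0} = 1
G(10) = mex{1,1,1,1} = 0
G(11) = mex{0,0,0,0} = 1
G(12) = mex{1,1,1,1} = 0
G(13) = mex{0,0,0,0} = 1
G(14) = mex{1,1,1,1} = 0
G(15) = mex{0,0,0,0} = 1
G(16) = mex{1,1,1,1} = 0
G(17) = mex{0,0,0,0} = 1
G(18) = mex{1,1,1,1} = 0

0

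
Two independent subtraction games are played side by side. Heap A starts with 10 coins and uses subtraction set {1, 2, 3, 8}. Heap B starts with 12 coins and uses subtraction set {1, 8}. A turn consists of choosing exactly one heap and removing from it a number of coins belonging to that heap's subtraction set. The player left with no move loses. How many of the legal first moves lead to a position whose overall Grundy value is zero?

0

Heap A, S = {1, 2, 3, 8}:
n :  0  1  2  3  4  5  6  7  8  9 10
G :  0  1  2  3  0  1  2  3  4  0  1
G_A(10) = 1.
Heap B, S = {1, 8}:
G(0) = 0
G(1) = mex{0} = 1
G(2) = mex{1} = 0
G(3) = mex{0} = 1
G(4) = mex{1} = 0
G(5) = mex{0} = 1
G(6) = mex{1} = 0
G(7) = mex{0} = 1
G(8) = mex{1,0} = 2
G(9) = mex{2,1} = 0
G(10) = mex{0,0} = 1
G(11) = mex{1,1} = 0
G(12) = mex{0,0} = 1
G_B(12) = 1.
Combined Grundy value = 1 ⊕ 1 = 0.
A winning move leaves total XOR = 0, i.e. changes one component's Grundy value g to g ⊕ X where X is the current total.
Heap A: target g' = 1⊕0 = 1, but every legal move changes the Grundy value (mex property), so 0 moves.
Heap B: target g' = 1⊕0 = 1, but every legal move changes the Grundy value (mex property), so 0 moves.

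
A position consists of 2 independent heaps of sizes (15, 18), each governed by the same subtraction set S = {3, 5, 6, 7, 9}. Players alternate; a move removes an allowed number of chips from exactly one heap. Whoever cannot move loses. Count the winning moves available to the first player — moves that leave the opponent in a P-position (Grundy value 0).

All heaps use S = {3, 5, 6, 7, 9}:
G(0) = 0
G(1) = mex{} = 0
G(2) = mex{} = 0
G(3) = mex{0} = 1
G(4) = mex{0} = 1
G(5) = mex{0,0} = 1
G(6) = mex{1,0,0} = 2
G(7) = mex{1,0,0,0} = 2
G(8) = mex{1,1,0,0} = 2
G(9) = mex{2,1,1,0,0} = 3
G(10) = mex{2,1,1,1,0} = 3
G(11) = mex{2,2,1,1,0} = 3
G(12) = mex{3,2,2,1,1} = 0
G(13) = mex{3,2,2,2,1} = 0
G(14) = mex{3,3,2,2,1} = 0
G(15) = mex{0,3,3,2,2} = 1
G(16) = mex{0,3,3,3,2} = 1
G(17) = mex{0,0,3,3,2} = 1
G(18) = mex{1,0,0,3,3} = 2
Heap A: G(15) = 1.
Heap B: G(18) = 2.
Combined Grundy value = 1 ⊕ 2 = 3.
A winning move leaves total XOR = 0, i.e. changes one component's Grundy value g to g ⊕ X where X is the current total.
Heap A: need g' = 1⊕3 = 2. Options: 15−3→G=0, 15−5→G=3, 15−6→G=3, 15−7→G=2, 15−9→G=2. Hits: 2.
Heap B: need g' = 2⊕3 = 1. Options: 18−3→G=1, 18−5→G=0, 18−6→G=0, 18−7→G=3, 18−9→G=3. Hits: 1.

3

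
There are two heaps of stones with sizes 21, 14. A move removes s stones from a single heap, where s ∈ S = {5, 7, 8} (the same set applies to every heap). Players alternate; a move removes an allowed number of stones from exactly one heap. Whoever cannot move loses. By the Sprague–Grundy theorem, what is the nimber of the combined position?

1

All heaps use S = {5, 7, 8}:
n :  0  1  2  3  4  5  6  7  8  9 10 11 12 13 14 15 16 17 18 19 20 21
G :  0  0  0  0  0  1  1  1  1  1  2  2  2  0  0  0  0  0  1  1  1  1
Heap A: G(21) = 1.
Heap B: G(14) = 0.
Combined Grundy value = 1 ⊕ 0 = 1.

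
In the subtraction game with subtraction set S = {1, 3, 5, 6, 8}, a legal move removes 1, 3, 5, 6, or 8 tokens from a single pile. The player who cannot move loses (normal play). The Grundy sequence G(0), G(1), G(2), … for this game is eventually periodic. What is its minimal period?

11

n :  0  1  2  3  4  5  6  7  8  9 10 11 12 13 14 15 16 17 18 19 20 21 22 23
G :  0  1  0  1  0  1  2  3  2  3  2  0  1  0  1  0  1  2  3  2  3  2  0  1
G(n+11) = G(n) holds for n = 0,…,7 (a full window of length max(S) = 8), so the sequence is purely periodic with period 11.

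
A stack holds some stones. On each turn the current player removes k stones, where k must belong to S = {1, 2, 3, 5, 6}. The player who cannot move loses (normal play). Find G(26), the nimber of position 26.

n :  0  1  2  3  4  5  6  7  8  9 10 11 12 13 14 15 16 17 18 19 20 21 22 23 24 25 26
G :  0  1  2  3  0  1  2  3  0  1  2  3  0  1  2  3  0  1  2  3  0  1  2  3  0  1  2

2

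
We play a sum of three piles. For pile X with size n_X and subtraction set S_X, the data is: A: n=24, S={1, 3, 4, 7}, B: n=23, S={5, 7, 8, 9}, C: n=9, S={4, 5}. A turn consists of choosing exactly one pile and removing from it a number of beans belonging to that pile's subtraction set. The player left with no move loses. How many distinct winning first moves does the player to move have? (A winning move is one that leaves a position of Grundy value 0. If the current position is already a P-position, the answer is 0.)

Pile A, S = {1, 3, 4, 7}:
n :  0  1  2  3  4  5  6  7  8  9 10 11 12 13 14 15 16 17 18 19 20 21 22 23 24
G :  0  1  0  1  2  3  2  3  0  1  0  1  2  3  2  3  0  1  0  1  2  3  2  3  0
G_A(24) = 0.
Pile B, S = {5, 7, 8, 9}:
G(0) = 0
G(1) = mex{} = 0
G(2) = mex{} = 0
G(3) = mex{} = 0
G(4) = mex{} = 0
G(5) = mex{0} = 1
G(6) = mex{0} = 1
G(7) = mex{0,0} = 1
G(8) = mex{0,0,0} = 1
G(9) = mex{0,0,0,0} = 1
G(10) = mex{1,0,0,0} = 2
G(11) = mex{1,0,0,0} = 2
G(12) = mex{1,1,0,0} = 2
G(13) = mex{1,1,1,0} = 2
G(14) = mex{1,1,1,1} = 0
G(15) = mex{2,1,1,1} = 0
G(16) = mex{2,1,1,1} = 0
G(17) = mex{2,2,1,1} = 0
G(18) = mex{2,2,2,1} = 0
G(19) = mex{0,2,2,2} = 1
G(20) = mex{0,2,2,2} = 1
G(21) = mex{0,0,2,2} = 1
G(22) = mex{0,0,0,2} = 1
G(23) = mex{0,0,0,0} = 1
G_B(23) = 1.
Pile C, S = {4, 5}:
G(0) = 0
G(1) = mex{} = 0
G(2) = mex{} = 0
G(3) = mex{} = 0
G(4) = mex{0} = 1
G(5) = mex{0,0} = 1
G(6) = mex{0,0} = 1
G(7) = mex{0,0} = 1
G(8) = mex{1,0} = 2
G(9) = mex{1,1} = 0
G_C(9) = 0.
Combined Grundy value = 0 ⊕ 1 ⊕ 0 = 1.
A winning move leaves total XOR = 0, i.e. changes one component's Grundy value g to g ⊕ X where X is the current total.
Pile A: need g' = 0⊕1 = 1. Options: 24−1→G=3, 24−3→G=3, 24−4→G=2, 24−7→G=1. Hits: 1.
Pile B: need g' = 1⊕1 = 0. Options: 23−5→G=0, 23−7→G=0, 23−8→G=0, 23−9→G=0. Hits: 4.
Pile C: need g' = 0⊕1 = 1. Options: 9−4→G=1, 9−5→G=1. Hits: 2.

7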